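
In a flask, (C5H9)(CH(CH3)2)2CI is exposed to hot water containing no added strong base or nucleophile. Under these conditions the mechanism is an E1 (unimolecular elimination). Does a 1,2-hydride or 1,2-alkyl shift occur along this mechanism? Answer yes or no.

no

The first-formed carbocation is tertiary.
No single 1,2-shift to an adjacent carbon would produce a more-substituted cation than the one already present, so no rearrangement occurs.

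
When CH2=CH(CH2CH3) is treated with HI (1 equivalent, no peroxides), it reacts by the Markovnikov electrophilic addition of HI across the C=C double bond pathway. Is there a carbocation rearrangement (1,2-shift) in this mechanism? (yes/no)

no

The first-formed carbocation is secondary.
No single 1,2-shift to an adjacent carbon would produce a more-substituted cation than the one already present, so no rearrangement occurs.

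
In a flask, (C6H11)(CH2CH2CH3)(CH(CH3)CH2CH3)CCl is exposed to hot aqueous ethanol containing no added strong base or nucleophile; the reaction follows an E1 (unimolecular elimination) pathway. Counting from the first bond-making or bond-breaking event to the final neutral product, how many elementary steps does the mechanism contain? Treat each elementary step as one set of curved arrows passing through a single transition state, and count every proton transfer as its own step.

Step 1: Unassisted departure of Cl⁻ (taking the C–Cl bonding pair) generates a tertiary carbocation.
(No 1,2-shift: no single shift to an adjacent carbon would give a more stable cation.)
Step 2: A weak base (a water (or ethanol) molecule from the solvent) removes a proton from a carbon adjacent to the cationic centre; the electrons of that C–H bond become the new π(C=C) bond, giving the alkene.
Total: 2 elementary steps.

2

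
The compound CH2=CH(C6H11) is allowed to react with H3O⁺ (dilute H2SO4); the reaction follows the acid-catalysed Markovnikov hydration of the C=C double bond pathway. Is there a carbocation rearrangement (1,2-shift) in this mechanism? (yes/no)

The first-formed carbocation is secondary.
The adjacent cyclohexyl carbon already bears 2 other carbon substituents and has a hydrogen to migrate; after a 1,2-hydride shift from that carbon the positive charge sits on a tertiary centre.
Tertiary is more stable than secondary, so the shift occurs.

yes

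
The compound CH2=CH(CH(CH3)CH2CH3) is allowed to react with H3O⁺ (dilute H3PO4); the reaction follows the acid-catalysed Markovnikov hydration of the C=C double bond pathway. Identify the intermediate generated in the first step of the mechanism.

Step 1: Electrophilic addition begins with the π(C=C) electrons forming a bond to the proton of H3O⁺. Following Markovnikov's rule, the resulting cation is secondary. H2O is released.
After step 1 the species present is a secondary carbocation.

secondary carbocation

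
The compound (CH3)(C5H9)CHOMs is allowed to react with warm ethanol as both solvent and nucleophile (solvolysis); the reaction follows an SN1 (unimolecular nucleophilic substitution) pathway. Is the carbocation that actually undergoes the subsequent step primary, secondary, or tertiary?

tertiary

Step 1: Unassisted departure of MsO⁻ (taking the C–O bonding pair) generates a secondary carbocation.
Step 2: Carbocation rearrangement: a 1,2-hydride shift from the adjacent cyclopentyl carbon converts the initially-formed secondary cation into the more stable tertiary cation.
The cation rearranges from secondary to tertiary via a 1,2-hydride shift from the adjacent cyclopentyl carbon; the tertiary cation is what reacts next.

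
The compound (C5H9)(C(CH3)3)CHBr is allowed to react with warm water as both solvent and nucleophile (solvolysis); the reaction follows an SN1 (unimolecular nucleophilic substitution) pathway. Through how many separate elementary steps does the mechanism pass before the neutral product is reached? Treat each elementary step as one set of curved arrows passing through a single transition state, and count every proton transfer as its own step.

Step 1: Unassisted departure of Br⁻ (taking the C–Br bonding pair) generates a secondary carbocation.
Step 2: A 1,2-hydride shift from the adjacent cyclopentyl carbon moves the positive charge from the secondary centre to an adjacent carbon, generating a more stable tertiary carbocation.
Step 3: H2O donates an oxygen lone pair into the empty p orbital of the cation, giving a protonated alcohol (an oxonium ion).
Step 4: Deprotonation of the oxonium oxygen by solvent water yields the neutral alcohol.
Total: 4 elementary steps.

4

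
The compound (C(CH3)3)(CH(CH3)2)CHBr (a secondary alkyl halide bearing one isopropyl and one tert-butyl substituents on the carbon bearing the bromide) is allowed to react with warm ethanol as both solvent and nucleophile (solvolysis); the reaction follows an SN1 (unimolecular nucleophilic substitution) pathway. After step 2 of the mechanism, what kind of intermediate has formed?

tertiary carbocation

Step 1: Ionisation: the C–Br σ-bond cleaves heterolytically; both bonding electrons depart with Br⁻, leaving a secondary carbocation at the α-carbon.
Step 2: A 1,2-hydride shift from the adjacent isopropyl carbon moves the positive charge from the secondary centre to an adjacent carbon, generating a more stable tertiary carbocation.
After step 2 the species present is a tertiary carbocation.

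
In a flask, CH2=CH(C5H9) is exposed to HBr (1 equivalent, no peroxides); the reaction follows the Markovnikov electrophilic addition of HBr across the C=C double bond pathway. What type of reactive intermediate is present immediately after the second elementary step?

tertiary carbocation

Step 1: Electrophilic addition begins with the π(C=C) electrons forming a bond to the proton of HBr. Following Markovnikov's rule, the resulting cation is secondary. The H–Br bond breaks heterolytically, releasing Br⁻.
Step 2: A 1,2-hydride shift from the adjacent cyclopentyl carbon moves the positive charge from the secondary centre to an adjacent carbon, generating a more stable tertiary carbocation.
After step 2 the species present is a tertiary carbocation.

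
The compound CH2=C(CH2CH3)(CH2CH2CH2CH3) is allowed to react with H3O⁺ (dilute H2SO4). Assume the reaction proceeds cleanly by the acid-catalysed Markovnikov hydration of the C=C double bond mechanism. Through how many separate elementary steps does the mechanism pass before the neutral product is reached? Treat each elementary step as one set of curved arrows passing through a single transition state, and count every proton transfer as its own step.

Step 1: Electrophilic addition begins with the π(C=C) electrons forming a bond to the proton of H3O⁺. Following Markovnikov's rule, the resulting cation is tertiary. H2O is released.
(No 1,2-shift: no single shift to an adjacent carbon would give a more stable cation.)
Step 2: A lone pair on the oxygen of H2O attacks the carbocation, forming a C–O bond and an oxonium ion (a protonated alcohol).
Step 3: Proton transfer from the O–H of the oxonium ion to H2O completes the catalytic cycle and yields the alcohol.
Total: 3 elementary steps.

3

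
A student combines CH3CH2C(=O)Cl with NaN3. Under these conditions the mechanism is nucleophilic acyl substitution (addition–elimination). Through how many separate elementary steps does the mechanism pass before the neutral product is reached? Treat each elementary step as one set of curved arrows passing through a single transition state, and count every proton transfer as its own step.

2

Step 1: A lone pair on the N of N3⁻ attacks the electrophilic acyl carbon; the π(C=O) electrons move onto oxygen, giving a tetrahedral intermediate.
Step 2: Collapse of the tetrahedral intermediate: the alkoxide oxygen pushes its lone pair back to re-form C=O while Cl⁻ leaves.
Total: 2 elementary steps.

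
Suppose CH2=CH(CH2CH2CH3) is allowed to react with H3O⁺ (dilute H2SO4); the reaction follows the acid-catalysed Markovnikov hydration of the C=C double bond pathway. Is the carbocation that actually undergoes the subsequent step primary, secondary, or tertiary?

secondary

Step 1: The π electrons of the C=C bond attack a proton of H3O⁺; Markovnikov addition places the new C–H on the less-substituted alkene carbon, so the positive charge ends up on the more-substituted carbon — a secondary carbocation. H2O is released.
No single 1,2-shift to an adjacent carbon would give a more-substituted cation, so no rearrangement occurs.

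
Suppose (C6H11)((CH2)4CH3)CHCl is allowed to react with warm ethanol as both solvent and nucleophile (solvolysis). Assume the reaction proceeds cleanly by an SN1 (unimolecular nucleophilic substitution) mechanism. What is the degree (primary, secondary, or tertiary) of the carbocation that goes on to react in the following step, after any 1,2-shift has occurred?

Step 1: Ionisation: the C–Cl σ-bond cleaves heterolytically; both bonding electrons depart with Cl⁻, leaving a secondary carbocation at the α-carbon.
Step 2: A 1,2-hydride shift from the adjacent cyclohexyl carbon moves the positive charge from the secondary centre to an adjacent carbon, generating a more stable tertiary carbocation.
The cation rearranges from secondary to tertiary via a 1,2-hydride shift from the adjacent cyclohexyl carbon; the tertiary cation is what reacts next.

tertiary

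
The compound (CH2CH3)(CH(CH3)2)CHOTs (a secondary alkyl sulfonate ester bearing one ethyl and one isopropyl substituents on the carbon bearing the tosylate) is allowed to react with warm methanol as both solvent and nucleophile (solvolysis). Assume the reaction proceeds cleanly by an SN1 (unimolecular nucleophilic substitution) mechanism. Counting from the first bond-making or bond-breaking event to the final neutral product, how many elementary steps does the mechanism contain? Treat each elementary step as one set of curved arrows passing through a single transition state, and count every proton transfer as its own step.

4

Step 1: Rate-determining heterolysis of the C–O bond gives TsO⁻ and a secondary carbocation.
Step 2: A 1,2-hydride shift from the adjacent isopropyl carbon moves the positive charge from the secondary centre to an adjacent carbon, generating a more stable tertiary carbocation.
Step 3: A lone pair on the oxygen of CH3OH attacks the carbocation, forming a new C–O σ-bond and an oxonium ion.
Step 4: Deprotonation of the oxonium oxygen by solvent methanol yields the neutral ether.
Total: 4 elementary steps.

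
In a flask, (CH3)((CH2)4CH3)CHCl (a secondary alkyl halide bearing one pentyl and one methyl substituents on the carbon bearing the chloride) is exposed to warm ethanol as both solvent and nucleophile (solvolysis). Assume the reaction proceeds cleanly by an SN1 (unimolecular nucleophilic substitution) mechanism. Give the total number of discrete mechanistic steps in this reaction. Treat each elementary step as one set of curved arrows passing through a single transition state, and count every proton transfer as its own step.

3

Step 1: Ionisation: the C–Cl σ-bond cleaves heterolytically; both bonding electrons depart with Cl⁻, leaving a secondary carbocation at the α-carbon.
(No 1,2-shift: no single shift to an adjacent carbon would give a more stable cation.)
Step 2: CH3CH2OH donates an oxygen lone pair into the empty p orbital of the cation, giving a protonated ether (an oxonium ion).
Step 3: Proton transfer from the O–H of the oxonium ion to a solvent molecule delivers the neutral ether.
Total: 3 elementary steps.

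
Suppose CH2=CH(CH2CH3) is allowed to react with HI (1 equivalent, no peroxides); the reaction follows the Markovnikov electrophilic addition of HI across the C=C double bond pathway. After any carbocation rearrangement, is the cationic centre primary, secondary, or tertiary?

Step 1: Electrophilic addition begins with the π(C=C) electrons forming a bond to the proton of HI. Following Markovnikov's rule, the resulting cation is secondary. The H–I bond breaks heterolytically, releasing I⁻.
No single 1,2-shift to an adjacent carbon would give a more-substituted cation, so no rearrangement occurs.

secondary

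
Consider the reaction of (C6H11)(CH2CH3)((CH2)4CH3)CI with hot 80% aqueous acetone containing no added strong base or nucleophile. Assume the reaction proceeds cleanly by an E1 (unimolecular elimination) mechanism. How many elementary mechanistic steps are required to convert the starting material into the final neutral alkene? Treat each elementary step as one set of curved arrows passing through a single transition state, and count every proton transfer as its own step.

2

Step 1: Unassisted departure of I⁻ (taking the C–I bonding pair) generates a tertiary carbocation.
(No 1,2-shift: no single shift to an adjacent carbon would give a more stable cation.)
Step 2: A water molecule (solvent) deprotonates a β-carbon; as the C–H bond breaks, those electrons form the new alkene π bond.
Total: 2 elementary steps.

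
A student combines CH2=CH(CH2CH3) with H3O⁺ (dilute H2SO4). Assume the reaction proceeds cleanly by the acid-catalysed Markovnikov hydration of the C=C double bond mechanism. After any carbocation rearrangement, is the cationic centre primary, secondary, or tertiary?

secondary

Step 1: Protonation of the alkene by H3O⁺: the π bond acts as the nucleophile and picks up H⁺, giving the more stable (Markovnikov) secondary carbocation. H2O is released.
No single 1,2-shift to an adjacent carbon would give a more-substituted cation, so no rearrangement occurs.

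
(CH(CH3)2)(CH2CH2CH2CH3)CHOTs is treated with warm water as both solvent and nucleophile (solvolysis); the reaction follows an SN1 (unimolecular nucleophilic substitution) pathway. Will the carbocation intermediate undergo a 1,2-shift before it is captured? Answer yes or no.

The first-formed carbocation is secondary.
The adjacent isopropyl carbon already bears 2 other carbon substituents and has a hydrogen to migrate; after a 1,2-hydride shift from that carbon the positive charge sits on a tertiary centre.
Tertiary is more stable than secondary, so the shift occurs.

yes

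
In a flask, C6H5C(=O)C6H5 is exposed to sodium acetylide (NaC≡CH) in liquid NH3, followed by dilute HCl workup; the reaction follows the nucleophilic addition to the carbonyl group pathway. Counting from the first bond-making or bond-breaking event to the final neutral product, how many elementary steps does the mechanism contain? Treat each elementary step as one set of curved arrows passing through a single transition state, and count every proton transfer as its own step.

Step 1: A lone pair / filled orbital on HC≡C⁻ attacks the electrophilic carbonyl carbon; the π(C=O) electrons shift onto oxygen, producing a tetrahedral alkoxide intermediate.
Step 2: On dilute HCl workup the alkoxide oxygen is protonated, giving a propargyl alcohol.
Total: 2 elementary steps.

2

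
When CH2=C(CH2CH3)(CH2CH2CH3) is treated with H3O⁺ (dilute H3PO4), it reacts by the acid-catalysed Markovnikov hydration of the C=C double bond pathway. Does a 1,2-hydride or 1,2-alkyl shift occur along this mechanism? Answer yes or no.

no

The first-formed carbocation is tertiary.
No single 1,2-shift to an adjacent carbon would produce a more-substituted cation than the one already present, so no rearrangement occurs.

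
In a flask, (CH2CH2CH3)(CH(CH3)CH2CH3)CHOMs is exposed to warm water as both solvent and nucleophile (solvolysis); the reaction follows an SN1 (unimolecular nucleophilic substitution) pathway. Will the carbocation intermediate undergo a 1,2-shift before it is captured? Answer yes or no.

yes

The first-formed carbocation is secondary.
The adjacent sec-butyl carbon already bears 2 other carbon substituents and has a hydrogen to migrate; after a 1,2-hydride shift from that carbon the positive charge sits on a tertiary centre.
Tertiary is more stable than secondary, so the shift occurs.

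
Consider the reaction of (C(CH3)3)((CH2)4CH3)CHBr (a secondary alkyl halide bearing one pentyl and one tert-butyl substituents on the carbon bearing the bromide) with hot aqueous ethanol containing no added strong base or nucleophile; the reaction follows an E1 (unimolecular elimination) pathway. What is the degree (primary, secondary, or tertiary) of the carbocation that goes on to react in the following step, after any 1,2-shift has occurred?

tertiary

Step 1: Unassisted departure of Br⁻ (taking the C–Br bonding pair) generates a secondary carbocation.
Step 2: A methyl group with its bonding pair migrates from the adjacent tert-butyl carbon to the cationic centre — a 1,2-methyl shift — upgrading the secondary cation to a tertiary one.
The cation rearranges from secondary to tertiary via a 1,2-methyl shift from the adjacent tert-butyl carbon; the tertiary cation is what reacts next.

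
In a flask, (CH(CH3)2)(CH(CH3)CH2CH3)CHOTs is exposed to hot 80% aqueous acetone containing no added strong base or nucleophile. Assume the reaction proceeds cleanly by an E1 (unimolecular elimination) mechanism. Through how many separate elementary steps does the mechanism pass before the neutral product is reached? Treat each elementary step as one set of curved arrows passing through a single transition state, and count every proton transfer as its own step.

Step 1: Ionisation: the C–O σ-bond cleaves heterolytically; both bonding electrons depart with TsO⁻, leaving a secondary carbocation at the α-carbon.
Step 2: Carbocation rearrangement: a 1,2-hydride shift from the adjacent isopropyl carbon converts the initially-formed secondary cation into the more stable tertiary cation.
Step 3: Loss of a β-proton to a water molecule of the solvent: the C–H bonding pair collapses toward the cationic carbon to form the C=C π bond, yielding the alkene.
Total: 3 elementary steps.

3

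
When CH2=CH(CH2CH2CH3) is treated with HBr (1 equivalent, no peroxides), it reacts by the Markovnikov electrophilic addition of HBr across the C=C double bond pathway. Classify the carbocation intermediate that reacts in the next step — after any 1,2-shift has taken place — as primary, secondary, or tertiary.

secondary

Step 1: Electrophilic addition begins with the π(C=C) electrons forming a bond to the proton of HBr. Following Markovnikov's rule, the resulting cation is secondary. The H–Br bond breaks heterolytically, releasing Br⁻.
No single 1,2-shift to an adjacent carbon would give a more-substituted cation, so no rearrangement occurs.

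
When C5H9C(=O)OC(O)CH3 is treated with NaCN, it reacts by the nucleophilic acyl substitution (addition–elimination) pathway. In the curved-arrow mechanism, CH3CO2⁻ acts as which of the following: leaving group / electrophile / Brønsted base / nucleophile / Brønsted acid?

leaving group

Step 2: Collapse of the tetrahedral intermediate: the alkoxide oxygen pushes its lone pair back to re-form C=O while CH3CO2⁻ leaves.
CH3CO2⁻ departs with both electrons of the breaking σ-bond — that is the definition of a leaving group.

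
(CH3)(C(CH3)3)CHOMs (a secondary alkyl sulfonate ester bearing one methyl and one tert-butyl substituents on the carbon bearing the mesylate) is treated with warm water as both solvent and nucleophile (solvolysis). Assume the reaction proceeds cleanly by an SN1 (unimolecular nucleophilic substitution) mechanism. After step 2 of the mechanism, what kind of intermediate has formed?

Step 1: Ionisation: the C–O σ-bond cleaves heterolytically; both bonding electrons depart with MsO⁻, leaving a secondary carbocation at the α-carbon.
Step 2: Carbocation rearrangement: a 1,2-methyl shift from the adjacent tert-butyl carbon converts the initially-formed secondary cation into the more stable tertiary cation.
After step 2 the species present is a tertiary carbocation.

tertiary carbocation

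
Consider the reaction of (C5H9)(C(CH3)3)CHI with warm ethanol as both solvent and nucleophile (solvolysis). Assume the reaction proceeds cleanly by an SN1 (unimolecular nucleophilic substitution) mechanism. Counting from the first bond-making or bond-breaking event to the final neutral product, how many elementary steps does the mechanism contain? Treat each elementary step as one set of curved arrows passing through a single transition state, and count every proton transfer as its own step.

Step 1: Unassisted departure of I⁻ (taking the C–I bonding pair) generates a secondary carbocation.
Step 2: A 1,2-hydride shift from the adjacent cyclopentyl carbon moves the positive charge from the secondary centre to an adjacent carbon, generating a more stable tertiary carbocation.
Step 3: A lone pair on the oxygen of CH3CH2OH attacks the carbocation, forming a new C–O σ-bond and an oxonium ion.
Step 4: A second solvent molecule removes the proton on oxygen, giving the neutral ether product.
Total: 4 elementary steps.

4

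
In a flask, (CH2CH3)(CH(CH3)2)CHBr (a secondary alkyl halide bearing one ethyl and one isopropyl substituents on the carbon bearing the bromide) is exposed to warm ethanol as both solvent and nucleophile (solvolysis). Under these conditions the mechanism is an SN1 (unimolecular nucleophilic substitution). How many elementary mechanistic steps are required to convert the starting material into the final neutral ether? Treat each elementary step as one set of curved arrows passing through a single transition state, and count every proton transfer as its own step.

Step 1: Rate-determining heterolysis of the C–Br bond gives Br⁻ and a secondary carbocation.
Step 2: Carbocation rearrangement: a 1,2-hydride shift from the adjacent isopropyl carbon converts the initially-formed secondary cation into the more stable tertiary cation.
Step 3: A lone pair on the oxygen of CH3CH2OH attacks the carbocation, forming a new C–O σ-bond and an oxonium ion.
Step 4: A second solvent molecule removes the proton on oxygen, giving the neutral ether product.
Total: 4 elementary steps.

4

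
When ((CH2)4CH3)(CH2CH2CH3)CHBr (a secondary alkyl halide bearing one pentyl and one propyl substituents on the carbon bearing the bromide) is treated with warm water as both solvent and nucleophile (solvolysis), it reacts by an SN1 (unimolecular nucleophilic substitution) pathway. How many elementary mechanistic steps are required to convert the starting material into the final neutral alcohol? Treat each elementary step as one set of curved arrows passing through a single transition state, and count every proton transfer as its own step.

3

Step 1: The C–Br bond breaks with both electrons going to the bromide; Br⁻ leaves and a secondary carbocation remains.
(No 1,2-shift: no single shift to an adjacent carbon would give a more stable cation.)
Step 2: H2O donates an oxygen lone pair into the empty p orbital of the cation, giving a protonated alcohol (an oxonium ion).
Step 3: Proton transfer from the O–H of the oxonium ion to a solvent molecule delivers the neutral alcohol.
Total: 3 elementary steps.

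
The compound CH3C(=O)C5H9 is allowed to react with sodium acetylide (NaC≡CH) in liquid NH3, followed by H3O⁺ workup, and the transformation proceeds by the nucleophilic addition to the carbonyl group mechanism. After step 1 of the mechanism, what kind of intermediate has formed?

Step 1: Nucleophilic addition: HC≡C⁻ adds to the carbonyl carbon, pushing the π(C=O) electron pair onto oxygen and giving a tetrahedral alkoxide.
After step 1 the species present is a tetrahedral alkoxide intermediate.

tetrahedral alkoxide intermediate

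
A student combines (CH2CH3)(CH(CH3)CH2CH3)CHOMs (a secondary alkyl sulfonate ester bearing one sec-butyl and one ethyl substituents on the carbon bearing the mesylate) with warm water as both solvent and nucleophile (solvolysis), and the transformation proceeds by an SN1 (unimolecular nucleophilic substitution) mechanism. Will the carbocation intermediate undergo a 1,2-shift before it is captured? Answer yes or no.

The first-formed carbocation is secondary.
The adjacent sec-butyl carbon already bears 2 other carbon substituents and has a hydrogen to migrate; after a 1,2-hydride shift from that carbon the positive charge sits on a tertiary centre.
Tertiary is more stable than secondary, so the shift occurs.

yes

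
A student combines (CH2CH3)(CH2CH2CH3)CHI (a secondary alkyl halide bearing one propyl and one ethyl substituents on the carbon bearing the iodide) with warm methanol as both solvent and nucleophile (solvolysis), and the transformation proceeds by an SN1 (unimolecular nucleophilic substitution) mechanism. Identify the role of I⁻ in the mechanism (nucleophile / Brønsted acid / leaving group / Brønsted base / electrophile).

Step 1: The C–I bond breaks with both electrons going to the iodide; I⁻ leaves and a secondary carbocation remains.
I⁻ departs with both electrons of the breaking σ-bond — that is the definition of a leaving group.

leaving group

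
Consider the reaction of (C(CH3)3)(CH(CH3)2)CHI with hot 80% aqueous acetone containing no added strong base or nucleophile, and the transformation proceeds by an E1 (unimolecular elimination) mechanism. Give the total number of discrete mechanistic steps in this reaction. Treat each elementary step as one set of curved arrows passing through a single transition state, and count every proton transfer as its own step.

3

Step 1: Unassisted departure of I⁻ (taking the C–I bonding pair) generates a secondary carbocation.
Step 2: A hydride (H with its bonding pair) migrates from the adjacent isopropyl carbon to the cationic centre — a 1,2-hydride shift — upgrading the secondary cation to a tertiary one.
Step 3: A weak base (a water molecule from the solvent) removes a proton from a carbon adjacent to the cationic centre; the electrons of that C–H bond become the new π(C=C) bond, giving the alkene.
Total: 3 elementary steps.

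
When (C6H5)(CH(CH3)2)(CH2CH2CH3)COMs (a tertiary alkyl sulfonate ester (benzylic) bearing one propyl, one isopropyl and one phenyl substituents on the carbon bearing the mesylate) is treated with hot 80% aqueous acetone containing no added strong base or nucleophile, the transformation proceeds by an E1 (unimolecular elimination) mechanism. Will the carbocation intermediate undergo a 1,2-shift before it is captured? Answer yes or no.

The first-formed carbocation is tertiary.
No single 1,2-shift to an adjacent carbon would produce a more-substituted cation than the one already present, so no rearrangement occurs.

no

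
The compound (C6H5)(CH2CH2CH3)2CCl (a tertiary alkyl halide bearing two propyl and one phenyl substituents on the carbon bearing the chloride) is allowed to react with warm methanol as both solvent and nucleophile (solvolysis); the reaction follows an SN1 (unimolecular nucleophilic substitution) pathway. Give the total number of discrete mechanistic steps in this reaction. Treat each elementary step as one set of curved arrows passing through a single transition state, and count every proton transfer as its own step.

Step 1: The C–Cl bond breaks with both electrons going to the chloride; Cl⁻ leaves and a tertiary carbocation remains.
(No 1,2-shift: no single shift to an adjacent carbon would give a more stable cation.)
Step 2: A lone pair on the oxygen of CH3OH attacks the carbocation, forming a new C–O σ-bond and an oxonium ion.
Step 3: Proton transfer from the O–H of the oxonium ion to a solvent molecule delivers the neutral ether.
Total: 3 elementary steps.

3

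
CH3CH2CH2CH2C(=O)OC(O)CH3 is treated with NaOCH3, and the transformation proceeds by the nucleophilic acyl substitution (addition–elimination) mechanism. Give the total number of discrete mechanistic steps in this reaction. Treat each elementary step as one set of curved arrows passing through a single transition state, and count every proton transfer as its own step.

2

Step 1: A lone pair on the O of CH3O⁻ attacks the electrophilic acyl carbon; the π(C=O) electrons move onto oxygen, giving a tetrahedral intermediate.
Step 2: Collapse of the tetrahedral intermediate: the alkoxide oxygen pushes its lone pair back to re-form C=O while CH3CO2⁻ leaves.
Total: 2 elementary steps.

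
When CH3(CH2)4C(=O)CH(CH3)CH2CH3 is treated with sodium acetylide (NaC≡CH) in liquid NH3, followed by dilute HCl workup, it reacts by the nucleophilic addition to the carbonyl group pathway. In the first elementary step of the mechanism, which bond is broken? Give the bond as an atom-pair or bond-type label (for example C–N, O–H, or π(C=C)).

Step 1: Nucleophilic addition: HC≡C⁻ adds to the carbonyl carbon, pushing the π(C=O) electron pair onto oxygen and giving a tetrahedral alkoxide.
The bond broken in this step is the π(C=O) bond.

π(C=O)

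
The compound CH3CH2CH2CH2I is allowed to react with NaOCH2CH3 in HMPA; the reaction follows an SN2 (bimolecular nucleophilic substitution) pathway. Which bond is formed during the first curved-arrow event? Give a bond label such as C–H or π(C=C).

Step 1: CH3CH2O⁻ attacks the back face of the α-carbon while I⁻ departs with the C–I bonding pair — a single concerted displacement through a pentacoordinate transition state.
The bond formed in this step is the C–O bond.

C–O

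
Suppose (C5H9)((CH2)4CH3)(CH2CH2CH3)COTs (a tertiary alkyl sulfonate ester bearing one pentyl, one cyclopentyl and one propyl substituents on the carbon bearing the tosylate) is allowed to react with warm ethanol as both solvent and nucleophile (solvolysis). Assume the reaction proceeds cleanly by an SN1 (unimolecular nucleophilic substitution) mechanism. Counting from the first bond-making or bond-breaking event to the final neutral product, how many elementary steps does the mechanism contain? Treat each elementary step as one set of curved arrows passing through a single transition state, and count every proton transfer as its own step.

Step 1: Rate-determining heterolysis of the C–O bond gives TsO⁻ and a tertiary carbocation.
(No 1,2-shift: no single shift to an adjacent carbon would give a more stable cation.)
Step 2: A lone pair on the oxygen of CH3CH2OH attacks the carbocation, forming a new C–O σ-bond and an oxonium ion.
Step 3: Deprotonation of the oxonium oxygen by solvent ethanol yields the neutral ether.
Total: 3 elementary steps.

3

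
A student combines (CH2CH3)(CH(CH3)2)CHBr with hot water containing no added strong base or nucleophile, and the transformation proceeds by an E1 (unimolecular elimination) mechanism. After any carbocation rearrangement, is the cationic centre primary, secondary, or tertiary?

Step 1: The C–Br bond breaks with both electrons going to the bromide; Br⁻ leaves and a secondary carbocation remains.
Step 2: A hydride (H with its bonding pair) migrates from the adjacent isopropyl carbon to the cationic centre — a 1,2-hydride shift — upgrading the secondary cation to a tertiary one.
The cation rearranges from secondary to tertiary via a 1,2-hydride shift from the adjacent isopropyl carbon; the tertiary cation is what reacts next.

tertiary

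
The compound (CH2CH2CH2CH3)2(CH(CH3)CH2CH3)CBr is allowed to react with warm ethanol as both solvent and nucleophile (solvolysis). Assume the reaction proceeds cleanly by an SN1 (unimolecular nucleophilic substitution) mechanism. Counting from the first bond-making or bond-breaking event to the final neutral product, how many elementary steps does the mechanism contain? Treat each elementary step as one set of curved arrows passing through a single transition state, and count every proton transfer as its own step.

3

Step 1: Unassisted departure of Br⁻ (taking the C–Br bonding pair) generates a tertiary carbocation.
(No 1,2-shift: no single shift to an adjacent carbon would give a more stable cation.)
Step 2: CH3CH2OH donates an oxygen lone pair into the empty p orbital of the cation, giving a protonated ether (an oxonium ion).
Step 3: Deprotonation of the oxonium oxygen by solvent ethanol yields the neutral ether.
Total: 3 elementary steps.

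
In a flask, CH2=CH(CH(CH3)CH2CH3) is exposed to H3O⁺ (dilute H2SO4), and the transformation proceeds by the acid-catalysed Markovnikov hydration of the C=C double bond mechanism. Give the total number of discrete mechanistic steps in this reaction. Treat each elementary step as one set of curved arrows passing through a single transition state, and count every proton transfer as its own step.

4

Step 1: The π electrons of the C=C bond attack a proton of H3O⁺; Markovnikov addition places the new C–H on the less-substituted alkene carbon, so the positive charge ends up on the more-substituted carbon — a secondary carbocation. H2O is released.
Step 2: A hydride (H with its bonding pair) migrates from the adjacent sec-butyl carbon to the cationic centre — a 1,2-hydride shift — upgrading the secondary cation to a tertiary one.
Step 3: Water acts as the nucleophile: an oxygen lone pair bonds to the cationic carbon, giving an oxonium-ion intermediate.
Step 4: Deprotonation of the oxonium ion by a water molecule delivers the neutral alcohol and regenerates the acid catalyst.
Total: 4 elementary steps.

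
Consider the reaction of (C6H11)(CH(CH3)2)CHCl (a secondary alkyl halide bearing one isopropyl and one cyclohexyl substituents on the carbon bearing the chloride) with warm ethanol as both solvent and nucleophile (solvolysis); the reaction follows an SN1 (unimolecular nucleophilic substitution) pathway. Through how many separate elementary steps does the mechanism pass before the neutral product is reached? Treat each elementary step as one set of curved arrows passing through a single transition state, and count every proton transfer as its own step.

4

Step 1: Ionisation: the C–Cl σ-bond cleaves heterolytically; both bonding electrons depart with Cl⁻, leaving a secondary carbocation at the α-carbon.
Step 2: Carbocation rearrangement: a 1,2-hydride shift from the adjacent isopropyl carbon converts the initially-formed secondary cation into the more stable tertiary cation.
Step 3: Nucleophilic capture: the oxygen of CH3CH2OH bonds to the cationic carbon, producing an oxonium-ion intermediate.
Step 4: A second solvent molecule removes the proton on oxygen, giving the neutral ether product.
Total: 4 elementary steps.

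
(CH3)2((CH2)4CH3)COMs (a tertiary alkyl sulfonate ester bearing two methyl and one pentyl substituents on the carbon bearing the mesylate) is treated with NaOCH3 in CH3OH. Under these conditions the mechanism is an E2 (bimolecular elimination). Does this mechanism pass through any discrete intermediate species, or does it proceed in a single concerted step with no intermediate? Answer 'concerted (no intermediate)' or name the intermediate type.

In one step, CH3O⁻ pulls off a β-proton, the C–O bond cleaves, and a C=C double bond forms between the α- and β-carbons (E2, anti elimination).
All bond changes occur in one transition state; no discrete intermediate is formed.

concerted (no intermediate)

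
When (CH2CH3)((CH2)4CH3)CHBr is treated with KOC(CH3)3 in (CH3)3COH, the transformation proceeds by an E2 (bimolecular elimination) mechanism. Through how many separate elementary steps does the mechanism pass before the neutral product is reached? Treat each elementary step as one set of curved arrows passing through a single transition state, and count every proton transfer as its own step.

1

Step 1: Concerted anti-periplanar elimination: (CH3)3CO⁻ abstracts a β-H while Br⁻ leaves, and the C–H electrons become the new C=C π bond — all in a single transition state.
Total: 1 elementary step.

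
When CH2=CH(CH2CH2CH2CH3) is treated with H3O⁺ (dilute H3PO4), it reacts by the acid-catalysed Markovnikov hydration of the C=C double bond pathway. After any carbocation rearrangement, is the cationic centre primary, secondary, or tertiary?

secondary

Step 1: Electrophilic addition begins with the π(C=C) electrons forming a bond to the proton of H3O⁺. Following Markovnikov's rule, the resulting cation is secondary. H2O is released.
No single 1,2-shift to an adjacent carbon would give a more-substituted cation, so no rearrangement occurs.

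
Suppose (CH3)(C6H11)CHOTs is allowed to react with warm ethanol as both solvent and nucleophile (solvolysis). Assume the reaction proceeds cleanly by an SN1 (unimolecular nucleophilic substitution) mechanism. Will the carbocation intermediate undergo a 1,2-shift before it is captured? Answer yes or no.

yes

The first-formed carbocation is secondary.
The adjacent cyclohexyl carbon already bears 2 other carbon substituents and has a hydrogen to migrate; after a 1,2-hydride shift from that carbon the positive charge sits on a tertiary centre.
Tertiary is more stable than secondary, so the shift occurs.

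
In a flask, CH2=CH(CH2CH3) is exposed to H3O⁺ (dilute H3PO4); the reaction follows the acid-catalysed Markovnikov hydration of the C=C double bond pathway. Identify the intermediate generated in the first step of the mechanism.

secondary carbocation

Step 1: The π electrons of the C=C bond attack a proton of H3O⁺; Markovnikov addition places the new C–H on the less-substituted alkene carbon, so the positive charge ends up on the more-substituted carbon — a secondary carbocation. H2O is released.
After step 1 the species present is a secondary carbocation.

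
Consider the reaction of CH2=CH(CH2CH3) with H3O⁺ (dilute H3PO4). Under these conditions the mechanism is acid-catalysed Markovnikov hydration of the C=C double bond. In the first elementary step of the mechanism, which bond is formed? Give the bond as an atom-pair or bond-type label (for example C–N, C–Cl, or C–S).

C–H

Step 1: Protonation of the alkene by H3O⁺: the π bond acts as the nucleophile and picks up H⁺, giving the more stable (Markovnikov) secondary carbocation. H2O is released.
The bond formed in this step is the C–H bond.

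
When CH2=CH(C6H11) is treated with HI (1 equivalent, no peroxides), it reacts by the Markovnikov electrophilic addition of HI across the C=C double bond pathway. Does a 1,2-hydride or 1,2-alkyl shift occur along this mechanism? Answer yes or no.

yes

The first-formed carbocation is secondary.
The adjacent cyclohexyl carbon already bears 2 other carbon substituents and has a hydrogen to migrate; after a 1,2-hydride shift from that carbon the positive charge sits on a tertiary centre.
Tertiary is more stable than secondary, so the shift occurs.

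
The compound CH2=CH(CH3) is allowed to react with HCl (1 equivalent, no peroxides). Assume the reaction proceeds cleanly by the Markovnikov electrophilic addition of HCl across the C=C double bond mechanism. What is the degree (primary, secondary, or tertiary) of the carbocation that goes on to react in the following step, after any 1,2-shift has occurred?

Step 1: Electrophilic addition begins with the π(C=C) electrons forming a bond to the proton of HCl. Following Markovnikov's rule, the resulting cation is secondary. The H–Cl bond breaks heterolytically, releasing Cl⁻.
No single 1,2-shift to an adjacent carbon would give a more-substituted cation, so no rearrangement occurs.

secondary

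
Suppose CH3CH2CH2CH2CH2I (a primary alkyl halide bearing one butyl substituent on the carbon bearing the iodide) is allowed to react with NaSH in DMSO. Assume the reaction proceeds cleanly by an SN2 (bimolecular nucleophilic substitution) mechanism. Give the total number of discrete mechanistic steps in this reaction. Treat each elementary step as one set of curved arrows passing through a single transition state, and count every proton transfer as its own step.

Step 1: The hydrosulfide nucleophile donates a lone pair from S to the α-carbon in a backside attack; simultaneously the C–I σ-bond breaks and both of its electrons leave with I⁻. One concerted step with inversion of configuration.
Total: 1 elementary step.

1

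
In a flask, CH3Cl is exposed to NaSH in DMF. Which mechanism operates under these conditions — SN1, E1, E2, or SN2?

Conditions: a methyl substrate with a strong nucleophile in the polar aprotic solvent DMF.
These conditions are the textbook signature of the SN2 pathway.
An unhindered substrate with a strong nucleophile in a polar aprotic solvent favours one-step backside displacement.

SN2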